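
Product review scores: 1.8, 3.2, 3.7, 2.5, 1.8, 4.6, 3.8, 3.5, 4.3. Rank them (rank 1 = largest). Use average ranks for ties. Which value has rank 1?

Sorted (descending): 4.6, 4.3, 3.8, 3.7, 3.5, 3.2, 2.5, 1.8, 1.8
The 2 values of 1.8 occupy positions 8–9 → average rank (8+9)/2 = 8.5.
Rank 1 → value 4.6.

4.6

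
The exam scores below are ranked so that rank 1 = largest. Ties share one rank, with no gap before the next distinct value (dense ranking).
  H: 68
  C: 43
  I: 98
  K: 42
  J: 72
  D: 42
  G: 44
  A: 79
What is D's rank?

Sorted (descending): 98, 79, 72, 68, 44, 43, 42, 42
The 2 values of 42 share dense rank 7.
Remaining distinct values take the next consecutive integers.
D has value 42 → rank 7.

7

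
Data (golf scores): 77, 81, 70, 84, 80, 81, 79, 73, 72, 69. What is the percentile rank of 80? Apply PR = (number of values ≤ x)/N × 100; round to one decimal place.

N = 10.
Strictly below 80: 6. Equal to 80: 1.
PR = 7/10 × 100 = 70.0

70.0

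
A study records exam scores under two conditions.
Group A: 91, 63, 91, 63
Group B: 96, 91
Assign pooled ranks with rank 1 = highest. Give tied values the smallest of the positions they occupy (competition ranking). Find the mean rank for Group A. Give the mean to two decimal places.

Sorted (descending): 96, 91, 91, 91, 63, 63
The 3 values of 91 occupy positions 2–4 → each gets rank 2.
The 2 values of 63 occupy positions 5–6 → each gets rank 5.
Group A values → pooled ranks: 91→2, 63→5, 91→2, 63→5
Mean rank = (2 + 5 + 2 + 5) / 4 = 3.50

3.50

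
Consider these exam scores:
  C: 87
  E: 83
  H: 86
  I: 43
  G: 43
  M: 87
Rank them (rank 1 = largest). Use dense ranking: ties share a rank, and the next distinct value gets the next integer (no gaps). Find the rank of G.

4

Sorted (descending): 87, 87, 86, 83, 43, 43
The 2 values of 87 share dense rank 1.
The 2 values of 43 share dense rank 4.
Remaining distinct values take the next consecutive integers.
G has value 43 → rank 4.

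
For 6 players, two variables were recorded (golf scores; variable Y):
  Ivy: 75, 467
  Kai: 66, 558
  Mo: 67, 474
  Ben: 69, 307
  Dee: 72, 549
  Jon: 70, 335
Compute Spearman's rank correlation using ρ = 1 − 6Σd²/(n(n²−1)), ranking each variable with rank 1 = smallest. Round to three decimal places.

Ranks of variable 1: 6, 1, 2, 3, 5, 4
Ranks of variable 2: 3, 6, 4, 1, 5, 2
d = r₁ − r₂: 3, -5, -2, 2, 0, 2
d²: 9, 25, 4, 4, 0, 4; Σd² = 46
ρ = 1 − 6·46/(6·35) = 1 − 276/210 = -0.314

-0.314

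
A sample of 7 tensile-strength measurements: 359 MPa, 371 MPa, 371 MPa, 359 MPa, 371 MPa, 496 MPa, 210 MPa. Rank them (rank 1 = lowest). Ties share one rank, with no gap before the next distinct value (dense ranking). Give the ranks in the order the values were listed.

Sorted (ascending): 210, 359, 359, 371, 371, 371, 496
The 2 values of 359 share dense rank 2.
The 3 values of 371 share dense rank 3.
Remaining distinct values take the next consecutive integers.

2, 3, 3, 2, 3, 4, 1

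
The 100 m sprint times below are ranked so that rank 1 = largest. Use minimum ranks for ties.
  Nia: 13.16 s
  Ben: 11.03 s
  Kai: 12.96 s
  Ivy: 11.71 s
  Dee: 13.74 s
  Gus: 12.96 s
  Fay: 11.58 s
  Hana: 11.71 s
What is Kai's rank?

3

Sorted (descending): 13.74, 13.16, 12.96, 12.96, 11.71, 11.71, 11.58, 11.03
The 2 values of 12.96 occupy positions 3–4 → each gets rank 3.
The 2 values of 11.71 occupy positions 5–6 → each gets rank 5.
Kai has value 12.96 s → rank 3.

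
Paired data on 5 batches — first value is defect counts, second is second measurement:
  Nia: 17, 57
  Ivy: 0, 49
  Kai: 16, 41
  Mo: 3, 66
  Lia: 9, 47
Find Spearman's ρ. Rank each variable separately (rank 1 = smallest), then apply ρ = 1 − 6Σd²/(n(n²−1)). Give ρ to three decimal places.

Ranks of variable 1: 5, 1, 4, 2, 3
Ranks of variable 2: 4, 3, 1, 5, 2
d = r₁ − r₂: 1, -2, 3, -3, 1
d²: 1, 4, 9, 9, 1; Σd² = 24
ρ = 1 − 6·24/(5·24) = 1 − 144/120 = -0.200

-0.200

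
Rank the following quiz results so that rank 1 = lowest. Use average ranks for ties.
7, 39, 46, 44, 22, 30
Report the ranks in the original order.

1, 4, 6, 5, 2, 3

Sorted (ascending): 7, 22, 30, 39, 44, 46
No ties — each value takes its position as its rank.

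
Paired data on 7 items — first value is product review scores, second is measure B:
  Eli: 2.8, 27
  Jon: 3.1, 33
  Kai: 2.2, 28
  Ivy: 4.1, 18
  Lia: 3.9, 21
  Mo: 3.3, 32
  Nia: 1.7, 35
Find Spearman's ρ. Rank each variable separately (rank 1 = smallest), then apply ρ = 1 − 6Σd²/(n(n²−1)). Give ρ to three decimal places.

-0.714

Ranks of variable 1: 3, 4, 2, 7, 6, 5, 1
Ranks of variable 2: 3, 6, 4, 1, 2, 5, 7
d = r₁ − r₂: 0, -2, -2, 6, 4, 0, -6
d²: 0, 4, 4, 36, 16, 0, 36; Σd² = 96
ρ = 1 − 6·96/(7·48) = 1 − 576/336 = -0.714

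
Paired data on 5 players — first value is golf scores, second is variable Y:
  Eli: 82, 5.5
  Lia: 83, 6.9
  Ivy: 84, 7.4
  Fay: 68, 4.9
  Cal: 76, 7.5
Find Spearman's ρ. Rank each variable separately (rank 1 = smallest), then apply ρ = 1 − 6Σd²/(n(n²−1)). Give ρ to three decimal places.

Ranks of variable 1: 3, 4, 5, 1, 2
Ranks of variable 2: 2, 3, 4, 1, 5
d = r₁ − r₂: 1, 1, 1, 0, -3
d²: 1, 1, 1, 0, 9; Σd² = 12
ρ = 1 − 6·12/(5·24) = 1 − 72/120 = 0.400

0.400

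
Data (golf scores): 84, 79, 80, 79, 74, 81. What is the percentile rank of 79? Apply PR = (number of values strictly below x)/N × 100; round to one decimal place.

16.7

N = 6.
Strictly below 79: 1. Equal to 79: 2.
PR = 1/6 × 100 = 16.7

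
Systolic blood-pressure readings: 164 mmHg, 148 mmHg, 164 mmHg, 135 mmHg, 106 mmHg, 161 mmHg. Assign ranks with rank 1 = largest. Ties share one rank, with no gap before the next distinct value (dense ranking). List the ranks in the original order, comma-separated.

Sorted (descending): 164, 164, 161, 148, 135, 106
The 2 values of 164 share dense rank 1.
Remaining distinct values take the next consecutive integers.

1, 3, 1, 4, 5, 2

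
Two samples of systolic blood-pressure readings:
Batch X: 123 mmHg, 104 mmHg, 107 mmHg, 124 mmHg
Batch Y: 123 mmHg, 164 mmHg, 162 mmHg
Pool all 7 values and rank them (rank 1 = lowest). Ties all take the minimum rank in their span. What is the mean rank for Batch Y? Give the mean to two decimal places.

Sorted (ascending): 104, 107, 123, 123, 124, 162, 164
The 2 values of 123 occupy positions 3–4 → each gets rank 3.
Batch Y values → pooled ranks: 123→3, 164→7, 162→6
Mean rank = (3 + 7 + 6) / 3 = 5.33

5.33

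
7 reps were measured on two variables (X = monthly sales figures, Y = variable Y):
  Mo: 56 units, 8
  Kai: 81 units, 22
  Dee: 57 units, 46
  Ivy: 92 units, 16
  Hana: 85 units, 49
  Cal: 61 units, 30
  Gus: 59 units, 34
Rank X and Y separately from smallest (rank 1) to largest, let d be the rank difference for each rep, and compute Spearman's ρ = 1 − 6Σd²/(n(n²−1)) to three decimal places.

0.107

Ranks of variable 1: 1, 5, 2, 7, 6, 4, 3
Ranks of variable 2: 1, 3, 6, 2, 7, 4, 5
d = r₁ − r₂: 0, 2, -4, 5, -1, 0, -2
d²: 0, 4, 16, 25, 1, 0, 4; Σd² = 50
ρ = 1 − 6·50/(7·48) = 1 − 300/336 = 0.107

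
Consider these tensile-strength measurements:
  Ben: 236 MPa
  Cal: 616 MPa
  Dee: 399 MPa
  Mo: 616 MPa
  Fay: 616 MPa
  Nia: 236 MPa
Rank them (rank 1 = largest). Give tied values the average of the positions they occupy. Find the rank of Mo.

Sorted (descending): 616, 616, 616, 399, 236, 236
The 3 values of 616 occupy positions 1–3 → average rank 2.
The 2 values of 236 occupy positions 5–6 → average rank (5+6)/2 = 5.5.
Mo has value 616 MPa → rank 2.

2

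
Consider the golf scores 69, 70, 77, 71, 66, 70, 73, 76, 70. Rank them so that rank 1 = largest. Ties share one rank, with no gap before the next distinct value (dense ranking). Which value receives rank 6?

69

Sorted (descending): 77, 76, 73, 71, 70, 70, 70, 69, 66
The 3 values of 70 share dense rank 5.
Remaining distinct values take the next consecutive integers.
Rank 6 → value 69.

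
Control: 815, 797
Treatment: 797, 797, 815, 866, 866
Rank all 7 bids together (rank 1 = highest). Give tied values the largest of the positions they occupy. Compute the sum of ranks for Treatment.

Sorted (descending): 866, 866, 815, 815, 797, 797, 797
The 2 values of 866 occupy positions 1–2 → each gets rank 2.
The 2 values of 815 occupy positions 3–4 → each gets rank 4.
The 3 values of 797 occupy positions 5–7 → each gets rank 7.
Treatment values → pooled ranks: 797→7, 797→7, 815→4, 866→2, 866→2
Rank sum = 7 + 7 + 4 + 2 + 2 = 22

22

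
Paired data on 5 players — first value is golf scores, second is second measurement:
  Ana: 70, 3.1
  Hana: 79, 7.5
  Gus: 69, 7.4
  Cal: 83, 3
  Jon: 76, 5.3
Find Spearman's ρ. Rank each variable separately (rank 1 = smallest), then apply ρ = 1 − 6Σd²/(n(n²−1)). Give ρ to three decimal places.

-0.300

Ranks of variable 1: 2, 4, 1, 5, 3
Ranks of variable 2: 2, 5, 4, 1, 3
d = r₁ − r₂: 0, -1, -3, 4, 0
d²: 0, 1, 9, 16, 0; Σd² = 26
ρ = 1 − 6·26/(5·24) = 1 − 156/120 = -0.300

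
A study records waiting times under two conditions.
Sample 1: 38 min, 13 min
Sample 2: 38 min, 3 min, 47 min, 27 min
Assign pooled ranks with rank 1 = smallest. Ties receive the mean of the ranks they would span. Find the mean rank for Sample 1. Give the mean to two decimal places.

Sorted (ascending): 3, 13, 27, 38, 38, 47
The 2 values of 38 occupy positions 4–5 → average rank (4+5)/2 = 4.5.
Sample 1 values → pooled ranks: 38→4.5, 13→2
Mean rank = (4.5 + 2) / 2 = 3.25

3.25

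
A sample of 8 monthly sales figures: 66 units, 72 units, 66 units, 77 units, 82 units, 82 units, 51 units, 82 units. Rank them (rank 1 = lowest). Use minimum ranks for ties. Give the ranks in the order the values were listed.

2, 4, 2, 5, 6, 6, 1, 6

Sorted (ascending): 51, 66, 66, 72, 77, 82, 82, 82
The 2 values of 66 occupy positions 2–3 → each gets rank 2.
The 3 values of 82 occupy positions 6–8 → each gets rank 6.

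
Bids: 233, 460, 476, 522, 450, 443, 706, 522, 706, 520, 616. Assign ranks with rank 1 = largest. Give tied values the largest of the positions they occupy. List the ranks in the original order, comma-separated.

11, 8, 7, 5, 9, 10, 2, 5, 2, 6, 3

Sorted (descending): 706, 706, 616, 522, 522, 520, 476, 460, 450, 443, 233
The 2 values of 706 occupy positions 1–2 → each gets rank 2.
The 2 values of 522 occupy positions 4–5 → each gets rank 5.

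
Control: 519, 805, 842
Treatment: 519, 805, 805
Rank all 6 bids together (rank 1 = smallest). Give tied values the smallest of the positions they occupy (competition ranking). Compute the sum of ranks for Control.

Sorted (ascending): 519, 519, 805, 805, 805, 842
The 2 values of 519 occupy positions 1–2 → each gets rank 1.
The 3 values of 805 occupy positions 3–5 → each gets rank 3.
Control values → pooled ranks: 519→1, 805→3, 842→6
Rank sum = 1 + 3 + 6 = 10

10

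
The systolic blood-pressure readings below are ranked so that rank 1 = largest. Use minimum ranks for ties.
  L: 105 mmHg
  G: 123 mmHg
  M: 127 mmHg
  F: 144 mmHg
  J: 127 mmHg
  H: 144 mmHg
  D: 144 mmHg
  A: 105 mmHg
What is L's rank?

7

Sorted (descending): 144, 144, 144, 127, 127, 123, 105, 105
The 3 values of 144 occupy positions 1–3 → each gets rank 1.
The 2 values of 127 occupy positions 4–5 → each gets rank 4.
The 2 values of 105 occupy positions 7–8 → each gets rank 7.
L has value 105 mmHg → rank 7.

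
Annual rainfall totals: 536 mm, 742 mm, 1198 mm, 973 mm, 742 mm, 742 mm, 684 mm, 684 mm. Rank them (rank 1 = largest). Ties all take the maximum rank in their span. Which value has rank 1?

1198

Sorted (descending): 1198, 973, 742, 742, 742, 684, 684, 536
The 3 values of 742 occupy positions 3–5 → each gets rank 5.
The 2 values of 684 occupy positions 6–7 → each gets rank 7.
Rank 1 → value 1198.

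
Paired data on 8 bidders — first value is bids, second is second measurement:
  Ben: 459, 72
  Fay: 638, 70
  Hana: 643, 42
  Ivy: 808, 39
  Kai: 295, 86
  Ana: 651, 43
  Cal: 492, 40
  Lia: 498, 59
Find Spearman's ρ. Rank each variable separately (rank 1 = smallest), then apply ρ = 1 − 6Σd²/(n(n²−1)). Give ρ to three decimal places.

-0.714

Ranks of variable 1: 2, 5, 6, 8, 1, 7, 3, 4
Ranks of variable 2: 7, 6, 3, 1, 8, 4, 2, 5
d = r₁ − r₂: -5, -1, 3, 7, -7, 3, 1, -1
d²: 25, 1, 9, 49, 49, 9, 1, 1; Σd² = 144
ρ = 1 − 6·144/(8·63) = 1 − 864/504 = -0.714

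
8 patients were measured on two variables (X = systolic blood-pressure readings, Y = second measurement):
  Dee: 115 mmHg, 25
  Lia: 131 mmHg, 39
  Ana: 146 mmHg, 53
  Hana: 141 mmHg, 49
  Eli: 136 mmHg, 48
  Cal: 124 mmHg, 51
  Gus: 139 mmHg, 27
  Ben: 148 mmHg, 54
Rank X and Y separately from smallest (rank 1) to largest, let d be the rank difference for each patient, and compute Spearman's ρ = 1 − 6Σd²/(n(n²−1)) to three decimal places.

0.690

Ranks of variable 1: 1, 3, 7, 6, 4, 2, 5, 8
Ranks of variable 2: 1, 3, 7, 5, 4, 6, 2, 8
d = r₁ − r₂: 0, 0, 0, 1, 0, -4, 3, 0
d²: 0, 0, 0, 1, 0, 16, 9, 0; Σd² = 26
ρ = 1 − 6·26/(8·63) = 1 − 156/504 = 0.690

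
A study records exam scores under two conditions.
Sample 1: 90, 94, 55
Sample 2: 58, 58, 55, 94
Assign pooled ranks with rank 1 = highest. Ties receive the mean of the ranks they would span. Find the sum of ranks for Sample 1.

11

Sorted (descending): 94, 94, 90, 58, 58, 55, 55
The 2 values of 94 occupy positions 1–2 → average rank (1+2)/2 = 1.5.
The 2 values of 58 occupy positions 4–5 → average rank (4+5)/2 = 4.5.
The 2 values of 55 occupy positions 6–7 → average rank (6+7)/2 = 6.5.
Sample 1 values → pooled ranks: 90→3, 94→1.5, 55→6.5
Rank sum = 3 + 1.5 + 6.5 = 11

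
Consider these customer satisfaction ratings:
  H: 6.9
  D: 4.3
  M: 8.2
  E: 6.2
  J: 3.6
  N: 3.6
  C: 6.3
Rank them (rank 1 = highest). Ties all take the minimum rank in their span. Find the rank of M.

1

Sorted (descending): 8.2, 6.9, 6.3, 6.2, 4.3, 3.6, 3.6
The 2 values of 3.6 occupy positions 6–7 → each gets rank 6.
M has value 8.2 → rank 1.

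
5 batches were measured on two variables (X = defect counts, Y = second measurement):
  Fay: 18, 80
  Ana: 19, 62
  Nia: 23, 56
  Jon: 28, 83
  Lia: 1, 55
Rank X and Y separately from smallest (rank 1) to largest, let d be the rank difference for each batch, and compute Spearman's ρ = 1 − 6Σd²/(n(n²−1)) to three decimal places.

0.600

Ranks of variable 1: 2, 3, 4, 5, 1
Ranks of variable 2: 4, 3, 2, 5, 1
d = r₁ − r₂: -2, 0, 2, 0, 0
d²: 4, 0, 4, 0, 0; Σd² = 8
ρ = 1 − 6·8/(5·24) = 1 − 48/120 = 0.600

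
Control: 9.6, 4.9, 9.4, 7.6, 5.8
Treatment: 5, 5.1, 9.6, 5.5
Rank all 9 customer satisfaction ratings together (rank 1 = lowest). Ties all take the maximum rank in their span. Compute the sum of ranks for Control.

28

Sorted (ascending): 4.9, 5, 5.1, 5.5, 5.8, 7.6, 9.4, 9.6, 9.6
The 2 values of 9.6 occupy positions 8–9 → each gets rank 9.
Control values → pooled ranks: 9.6→9, 4.9→1, 9.4→7, 7.6→6, 5.8→5
Rank sum = 9 + 1 + 7 + 6 + 5 = 28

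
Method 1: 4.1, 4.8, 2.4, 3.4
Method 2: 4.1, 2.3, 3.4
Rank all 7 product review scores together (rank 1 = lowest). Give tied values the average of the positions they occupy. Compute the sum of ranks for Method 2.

10

Sorted (ascending): 2.3, 2.4, 3.4, 3.4, 4.1, 4.1, 4.8
The 2 values of 3.4 occupy positions 3–4 → average rank (3+4)/2 = 3.5.
The 2 values of 4.1 occupy positions 5–6 → average rank (5+6)/2 = 5.5.
Method 2 values → pooled ranks: 4.1→5.5, 2.3→1, 3.4→3.5
Rank sum = 5.5 + 1 + 3.5 = 10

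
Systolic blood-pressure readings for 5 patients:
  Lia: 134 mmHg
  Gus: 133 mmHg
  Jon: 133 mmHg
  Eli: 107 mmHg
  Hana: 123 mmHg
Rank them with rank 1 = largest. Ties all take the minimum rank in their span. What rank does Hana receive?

4

Sorted (descending): 134, 133, 133, 123, 107
The 2 values of 133 occupy positions 2–3 → each gets rank 2.
Hana has value 123 mmHg → rank 4.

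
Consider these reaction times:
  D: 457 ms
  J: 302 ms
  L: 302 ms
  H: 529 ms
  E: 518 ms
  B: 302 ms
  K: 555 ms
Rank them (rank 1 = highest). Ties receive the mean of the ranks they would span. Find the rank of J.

6

Sorted (descending): 555, 529, 518, 457, 302, 302, 302
The 3 values of 302 occupy positions 5–7 → average rank 6.
J has value 302 ms → rank 6.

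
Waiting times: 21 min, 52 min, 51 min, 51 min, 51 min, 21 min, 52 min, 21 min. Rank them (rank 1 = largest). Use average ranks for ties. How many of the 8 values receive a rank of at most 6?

5

Sorted (descending): 52, 52, 51, 51, 51, 21, 21, 21
The 2 values of 52 occupy positions 1–2 → average rank (1+2)/2 = 1.5.
The 3 values of 51 occupy positions 3–5 → average rank 4.
The 3 values of 21 occupy positions 6–8 → average rank 7.
Ranks ≤ 6: {1.5, 1.5, 4, 4, 4} → 5 values.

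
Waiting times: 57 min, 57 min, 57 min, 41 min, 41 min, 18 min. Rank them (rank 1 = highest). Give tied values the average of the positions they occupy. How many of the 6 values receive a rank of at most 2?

3

Sorted (descending): 57, 57, 57, 41, 41, 18
The 3 values of 57 occupy positions 1–3 → average rank 2.
The 2 values of 41 occupy positions 4–5 → average rank (4+5)/2 = 4.5.
Ranks ≤ 2: {2, 2, 2} → 3 values.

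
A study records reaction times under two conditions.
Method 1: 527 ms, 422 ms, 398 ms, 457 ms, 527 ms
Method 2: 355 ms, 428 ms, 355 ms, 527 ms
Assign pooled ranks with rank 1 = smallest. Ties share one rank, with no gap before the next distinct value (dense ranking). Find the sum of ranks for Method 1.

22

Sorted (ascending): 355, 355, 398, 422, 428, 457, 527, 527, 527
The 2 values of 355 share dense rank 1.
The 3 values of 527 share dense rank 6.
Remaining distinct values take the next consecutive integers.
Method 1 values → pooled ranks: 527→6, 422→3, 398→2, 457→5, 527→6
Rank sum = 6 + 3 + 2 + 5 + 6 = 22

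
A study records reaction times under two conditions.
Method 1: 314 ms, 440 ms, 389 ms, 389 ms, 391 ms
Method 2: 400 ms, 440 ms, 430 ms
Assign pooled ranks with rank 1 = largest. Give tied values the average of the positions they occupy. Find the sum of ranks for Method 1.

27.5

Sorted (descending): 440, 440, 430, 400, 391, 389, 389, 314
The 2 values of 440 occupy positions 1–2 → average rank (1+2)/2 = 1.5.
The 2 values of 389 occupy positions 6–7 → average rank (6+7)/2 = 6.5.
Method 1 values → pooled ranks: 314→8, 440→1.5, 389→6.5, 389→6.5, 391→5
Rank sum = 8 + 1.5 + 6.5 + 6.5 + 5 = 27.5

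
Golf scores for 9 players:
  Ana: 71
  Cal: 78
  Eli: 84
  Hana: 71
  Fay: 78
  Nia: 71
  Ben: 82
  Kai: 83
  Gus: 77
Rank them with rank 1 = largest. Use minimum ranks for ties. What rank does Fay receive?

4

Sorted (descending): 84, 83, 82, 78, 78, 77, 71, 71, 71
The 2 values of 78 occupy positions 4–5 → each gets rank 4.
The 3 values of 71 occupy positions 7–9 → each gets rank 7.
Fay has value 78 → rank 4.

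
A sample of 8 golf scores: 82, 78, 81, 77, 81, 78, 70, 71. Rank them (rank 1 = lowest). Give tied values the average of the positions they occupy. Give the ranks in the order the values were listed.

8, 4.5, 6.5, 3, 6.5, 4.5, 1, 2

Sorted (ascending): 70, 71, 77, 78, 78, 81, 81, 82
The 2 values of 78 occupy positions 4–5 → average rank (4+5)/2 = 4.5.
The 2 values of 81 occupy positions 6–7 → average rank (6+7)/2 = 6.5.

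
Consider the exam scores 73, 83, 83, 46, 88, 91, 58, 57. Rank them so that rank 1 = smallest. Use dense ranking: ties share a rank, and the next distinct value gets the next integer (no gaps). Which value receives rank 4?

73

Sorted (ascending): 46, 57, 58, 73, 83, 83, 88, 91
The 2 values of 83 share dense rank 5.
Remaining distinct values take the next consecutive integers.
Rank 4 → value 73.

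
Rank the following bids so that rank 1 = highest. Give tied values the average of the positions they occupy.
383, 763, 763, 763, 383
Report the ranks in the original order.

4.5, 2, 2, 2, 4.5

Sorted (descending): 763, 763, 763, 383, 383
The 3 values of 763 occupy positions 1–3 → average rank 2.
The 2 values of 383 occupy positions 4–5 → average rank (4+5)/2 = 4.5.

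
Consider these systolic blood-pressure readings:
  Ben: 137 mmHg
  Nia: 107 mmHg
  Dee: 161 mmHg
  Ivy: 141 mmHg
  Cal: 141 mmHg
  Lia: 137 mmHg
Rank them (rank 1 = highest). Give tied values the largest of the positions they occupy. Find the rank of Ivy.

Sorted (descending): 161, 141, 141, 137, 137, 107
The 2 values of 141 occupy positions 2–3 → each gets rank 3.
The 2 values of 137 occupy positions 4–5 → each gets rank 5.
Ivy has value 141 mmHg → rank 3.

3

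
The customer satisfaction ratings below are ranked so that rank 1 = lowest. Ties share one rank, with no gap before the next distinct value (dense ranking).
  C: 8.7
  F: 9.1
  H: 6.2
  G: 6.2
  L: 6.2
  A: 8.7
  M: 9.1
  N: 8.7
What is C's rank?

2

Sorted (ascending): 6.2, 6.2, 6.2, 8.7, 8.7, 8.7, 9.1, 9.1
The 3 values of 6.2 share dense rank 1.
The 3 values of 8.7 share dense rank 2.
The 2 values of 9.1 share dense rank 3.
C has value 8.7 → rank 2.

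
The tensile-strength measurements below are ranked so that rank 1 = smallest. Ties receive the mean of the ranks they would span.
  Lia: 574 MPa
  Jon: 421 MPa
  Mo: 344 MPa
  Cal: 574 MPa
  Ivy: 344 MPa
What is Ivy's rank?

1.5

Sorted (ascending): 344, 344, 421, 574, 574
The 2 values of 344 occupy positions 1–2 → average rank (1+2)/2 = 1.5.
The 2 values of 574 occupy positions 4–5 → average rank (4+5)/2 = 4.5.
Ivy has value 344 MPa → rank 1.5.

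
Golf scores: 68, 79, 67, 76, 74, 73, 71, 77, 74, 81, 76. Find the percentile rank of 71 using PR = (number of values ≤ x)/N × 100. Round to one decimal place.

N = 11.
Strictly below 71: 2. Equal to 71: 1.
PR = 3/11 × 100 = 27.3

27.3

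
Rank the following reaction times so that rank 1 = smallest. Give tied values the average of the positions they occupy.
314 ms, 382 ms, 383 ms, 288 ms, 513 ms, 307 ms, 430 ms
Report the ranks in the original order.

3, 4, 5, 1, 7, 2, 6

Sorted (ascending): 288, 307, 314, 382, 383, 430, 513
No ties — each value takes its position as its rank.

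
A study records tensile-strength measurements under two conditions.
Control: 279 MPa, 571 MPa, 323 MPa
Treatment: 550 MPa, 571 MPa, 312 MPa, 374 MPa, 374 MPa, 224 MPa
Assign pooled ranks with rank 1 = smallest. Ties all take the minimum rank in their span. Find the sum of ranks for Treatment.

29

Sorted (ascending): 224, 279, 312, 323, 374, 374, 550, 571, 571
The 2 values of 374 occupy positions 5–6 → each gets rank 5.
The 2 values of 571 occupy positions 8–9 → each gets rank 8.
Treatment values → pooled ranks: 550→7, 571→8, 312→3, 374→5, 374→5, 224→1
Rank sum = 7 + 8 + 3 + 5 + 5 + 1 = 29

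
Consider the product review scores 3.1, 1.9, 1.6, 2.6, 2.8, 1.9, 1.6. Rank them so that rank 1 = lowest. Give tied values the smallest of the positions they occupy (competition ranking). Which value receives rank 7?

Sorted (ascending): 1.6, 1.6, 1.9, 1.9, 2.6, 2.8, 3.1
The 2 values of 1.6 occupy positions 1–2 → each gets rank 1.
The 2 values of 1.9 occupy positions 3–4 → each gets rank 3.
Rank 7 → value 3.1.

3.1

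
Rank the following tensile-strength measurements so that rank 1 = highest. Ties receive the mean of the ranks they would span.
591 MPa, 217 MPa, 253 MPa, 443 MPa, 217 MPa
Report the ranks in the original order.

Sorted (descending): 591, 443, 253, 217, 217
The 2 values of 217 occupy positions 4–5 → average rank (4+5)/2 = 4.5.

1, 4.5, 3, 2, 4.5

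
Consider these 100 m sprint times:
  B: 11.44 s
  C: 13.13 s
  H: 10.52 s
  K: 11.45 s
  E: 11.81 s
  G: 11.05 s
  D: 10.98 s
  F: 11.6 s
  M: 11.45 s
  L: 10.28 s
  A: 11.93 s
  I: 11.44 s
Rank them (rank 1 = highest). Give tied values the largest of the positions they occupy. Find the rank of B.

8

Sorted (descending): 13.13, 11.93, 11.81, 11.6, 11.45, 11.45, 11.44, 11.44, 11.05, 10.98, 10.52, 10.28
The 2 values of 11.45 occupy positions 5–6 → each gets rank 6.
The 2 values of 11.44 occupy positions 7–8 → each gets rank 8.
B has value 11.44 s → rank 8.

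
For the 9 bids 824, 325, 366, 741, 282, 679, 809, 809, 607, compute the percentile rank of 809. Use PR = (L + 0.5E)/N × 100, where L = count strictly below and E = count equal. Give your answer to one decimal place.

77.8

N = 9.
Strictly below 809: 6. Equal to 809: 2.
PR = (6 + 0.5·2)/9 × 100 = 77.8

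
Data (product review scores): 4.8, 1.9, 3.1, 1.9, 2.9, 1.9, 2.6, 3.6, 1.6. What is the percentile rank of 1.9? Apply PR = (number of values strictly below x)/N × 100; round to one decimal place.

11.1

N = 9.
Strictly below 1.9: 1. Equal to 1.9: 3.
PR = 1/9 × 100 = 11.1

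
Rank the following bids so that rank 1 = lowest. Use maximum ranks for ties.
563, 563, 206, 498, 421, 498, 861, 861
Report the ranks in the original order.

6, 6, 1, 4, 2, 4, 8, 8

Sorted (ascending): 206, 421, 498, 498, 563, 563, 861, 861
The 2 values of 498 occupy positions 3–4 → each gets rank 4.
The 2 values of 563 occupy positions 5–6 → each gets rank 6.
The 2 values of 861 occupy positions 7–8 → each gets rank 8.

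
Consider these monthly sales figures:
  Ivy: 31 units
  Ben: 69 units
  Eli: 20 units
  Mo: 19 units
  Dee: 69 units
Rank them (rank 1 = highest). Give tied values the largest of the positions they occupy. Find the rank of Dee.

Sorted (descending): 69, 69, 31, 20, 19
The 2 values of 69 occupy positions 1–2 → each gets rank 2.
Dee has value 69 units → rank 2.

2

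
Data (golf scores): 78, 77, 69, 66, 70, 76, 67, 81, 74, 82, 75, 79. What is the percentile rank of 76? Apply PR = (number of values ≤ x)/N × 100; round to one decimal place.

N = 12.
Strictly below 76: 6. Equal to 76: 1.
PR = 7/12 × 100 = 58.3

58.3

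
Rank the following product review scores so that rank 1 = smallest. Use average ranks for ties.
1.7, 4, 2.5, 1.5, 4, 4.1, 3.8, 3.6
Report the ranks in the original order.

2, 6.5, 3, 1, 6.5, 8, 5, 4

Sorted (ascending): 1.5, 1.7, 2.5, 3.6, 3.8, 4, 4, 4.1
The 2 values of 4 occupy positions 6–7 → average rank (6+7)/2 = 6.5.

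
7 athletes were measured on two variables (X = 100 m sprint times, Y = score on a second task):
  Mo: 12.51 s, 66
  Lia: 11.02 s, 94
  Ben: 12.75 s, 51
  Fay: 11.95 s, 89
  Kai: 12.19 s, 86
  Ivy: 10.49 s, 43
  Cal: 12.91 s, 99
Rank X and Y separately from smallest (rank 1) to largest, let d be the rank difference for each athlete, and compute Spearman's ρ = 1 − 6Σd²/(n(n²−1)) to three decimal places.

0.286

Ranks of variable 1: 5, 2, 6, 3, 4, 1, 7
Ranks of variable 2: 3, 6, 2, 5, 4, 1, 7
d = r₁ − r₂: 2, -4, 4, -2, 0, 0, 0
d²: 4, 16, 16, 4, 0, 0, 0; Σd² = 40
ρ = 1 − 6·40/(7·48) = 1 − 240/336 = 0.286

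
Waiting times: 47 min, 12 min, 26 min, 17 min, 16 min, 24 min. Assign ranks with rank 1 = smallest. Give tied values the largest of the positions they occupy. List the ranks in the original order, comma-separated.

Sorted (ascending): 12, 16, 17, 24, 26, 47
No ties — each value takes its position as its rank.

6, 1, 5, 3, 2, 4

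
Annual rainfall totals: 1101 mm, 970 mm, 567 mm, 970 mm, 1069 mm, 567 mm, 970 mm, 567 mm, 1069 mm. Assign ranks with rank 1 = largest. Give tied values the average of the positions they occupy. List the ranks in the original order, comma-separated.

Sorted (descending): 1101, 1069, 1069, 970, 970, 970, 567, 567, 567
The 2 values of 1069 occupy positions 2–3 → average rank (2+3)/2 = 2.5.
The 3 values of 970 occupy positions 4–6 → average rank 5.
The 3 values of 567 occupy positions 7–9 → average rank 8.

1, 5, 8, 5, 2.5, 8, 5, 8, 2.5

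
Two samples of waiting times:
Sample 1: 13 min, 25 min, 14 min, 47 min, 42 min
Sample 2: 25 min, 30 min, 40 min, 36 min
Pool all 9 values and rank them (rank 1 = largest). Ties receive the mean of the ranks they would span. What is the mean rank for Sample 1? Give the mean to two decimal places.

Sorted (descending): 47, 42, 40, 36, 30, 25, 25, 14, 13
The 2 values of 25 occupy positions 6–7 → average rank (6+7)/2 = 6.5.
Sample 1 values → pooled ranks: 13→9, 25→6.5, 14→8, 47→1, 42→2
Mean rank = (9 + 6.5 + 8 + 1 + 2) / 5 = 5.30

5.30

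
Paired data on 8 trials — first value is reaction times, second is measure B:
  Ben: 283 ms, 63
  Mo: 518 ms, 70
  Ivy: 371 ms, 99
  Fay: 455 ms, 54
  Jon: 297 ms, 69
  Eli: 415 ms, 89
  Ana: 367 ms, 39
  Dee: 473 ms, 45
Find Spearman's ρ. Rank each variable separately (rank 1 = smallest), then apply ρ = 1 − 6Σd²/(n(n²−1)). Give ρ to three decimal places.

Ranks of variable 1: 1, 8, 4, 6, 2, 5, 3, 7
Ranks of variable 2: 4, 6, 8, 3, 5, 7, 1, 2
d = r₁ − r₂: -3, 2, -4, 3, -3, -2, 2, 5
d²: 9, 4, 16, 9, 9, 4, 4, 25; Σd² = 80
ρ = 1 − 6·80/(8·63) = 1 − 480/504 = 0.048

0.048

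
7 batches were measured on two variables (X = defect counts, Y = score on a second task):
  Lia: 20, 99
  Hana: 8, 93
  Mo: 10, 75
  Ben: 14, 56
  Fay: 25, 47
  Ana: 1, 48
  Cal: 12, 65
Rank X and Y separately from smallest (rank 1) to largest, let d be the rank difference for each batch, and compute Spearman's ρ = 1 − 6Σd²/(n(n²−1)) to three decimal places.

-0.107

Ranks of variable 1: 6, 2, 3, 5, 7, 1, 4
Ranks of variable 2: 7, 6, 5, 3, 1, 2, 4
d = r₁ − r₂: -1, -4, -2, 2, 6, -1, 0
d²: 1, 16, 4, 4, 36, 1, 0; Σd² = 62
ρ = 1 − 6·62/(7·48) = 1 − 372/336 = -0.107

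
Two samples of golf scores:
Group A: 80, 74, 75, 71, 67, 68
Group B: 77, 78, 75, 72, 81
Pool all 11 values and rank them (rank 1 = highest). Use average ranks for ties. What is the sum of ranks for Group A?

44.5

Sorted (descending): 81, 80, 78, 77, 75, 75, 74, 72, 71, 68, 67
The 2 values of 75 occupy positions 5–6 → average rank (5+6)/2 = 5.5.
Group A values → pooled ranks: 80→2, 74→7, 75→5.5, 71→9, 67→11, 68→10
Rank sum = 2 + 7 + 5.5 + 9 + 11 + 10 = 44.5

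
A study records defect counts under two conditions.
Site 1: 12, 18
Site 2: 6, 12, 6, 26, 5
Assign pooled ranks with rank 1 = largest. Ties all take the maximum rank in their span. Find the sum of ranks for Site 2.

24

Sorted (descending): 26, 18, 12, 12, 6, 6, 5
The 2 values of 12 occupy positions 3–4 → each gets rank 4.
The 2 values of 6 occupy positions 5–6 → each gets rank 6.
Site 2 values → pooled ranks: 6→6, 12→4, 6→6, 26→1, 5→7
Rank sum = 6 + 4 + 6 + 1 + 7 = 24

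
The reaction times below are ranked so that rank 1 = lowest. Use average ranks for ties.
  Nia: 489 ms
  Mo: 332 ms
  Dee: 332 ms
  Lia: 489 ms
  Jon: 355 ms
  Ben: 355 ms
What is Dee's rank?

1.5

Sorted (ascending): 332, 332, 355, 355, 489, 489
The 2 values of 332 occupy positions 1–2 → average rank (1+2)/2 = 1.5.
The 2 values of 355 occupy positions 3–4 → average rank (3+4)/2 = 3.5.
The 2 values of 489 occupy positions 5–6 → average rank (5+6)/2 = 5.5.
Dee has value 332 ms → rank 1.5.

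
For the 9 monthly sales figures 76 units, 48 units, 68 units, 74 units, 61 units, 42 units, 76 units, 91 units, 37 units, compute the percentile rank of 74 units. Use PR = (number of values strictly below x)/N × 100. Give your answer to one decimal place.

N = 9.
Strictly below 74: 5. Equal to 74: 1.
PR = 5/9 × 100 = 55.6

55.6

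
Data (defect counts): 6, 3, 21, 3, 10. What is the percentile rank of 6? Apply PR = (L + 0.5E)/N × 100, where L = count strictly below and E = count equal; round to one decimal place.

N = 5.
Strictly below 6: 2. Equal to 6: 1.
PR = (2 + 0.5·1)/5 × 100 = 50.0

50.0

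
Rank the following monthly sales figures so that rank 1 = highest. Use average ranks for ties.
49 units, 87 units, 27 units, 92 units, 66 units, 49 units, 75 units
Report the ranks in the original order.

Sorted (descending): 92, 87, 75, 66, 49, 49, 27
The 2 values of 49 occupy positions 5–6 → average rank (5+6)/2 = 5.5.

5.5, 2, 7, 1, 4, 5.5, 3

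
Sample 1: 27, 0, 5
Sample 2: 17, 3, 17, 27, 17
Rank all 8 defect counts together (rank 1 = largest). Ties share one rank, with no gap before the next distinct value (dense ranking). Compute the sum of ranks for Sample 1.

Sorted (descending): 27, 27, 17, 17, 17, 5, 3, 0
The 2 values of 27 share dense rank 1.
The 3 values of 17 share dense rank 2.
Remaining distinct values take the next consecutive integers.
Sample 1 values → pooled ranks: 27→1, 0→5, 5→3
Rank sum = 1 + 5 + 3 = 9

9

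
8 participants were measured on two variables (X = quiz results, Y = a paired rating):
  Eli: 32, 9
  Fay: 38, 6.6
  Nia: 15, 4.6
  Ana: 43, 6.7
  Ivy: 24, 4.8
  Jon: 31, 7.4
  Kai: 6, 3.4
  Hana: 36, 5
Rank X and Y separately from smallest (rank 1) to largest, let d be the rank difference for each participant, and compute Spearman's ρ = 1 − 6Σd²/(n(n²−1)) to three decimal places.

Ranks of variable 1: 5, 7, 2, 8, 3, 4, 1, 6
Ranks of variable 2: 8, 5, 2, 6, 3, 7, 1, 4
d = r₁ − r₂: -3, 2, 0, 2, 0, -3, 0, 2
d²: 9, 4, 0, 4, 0, 9, 0, 4; Σd² = 30
ρ = 1 − 6·30/(8·63) = 1 − 180/504 = 0.643

0.643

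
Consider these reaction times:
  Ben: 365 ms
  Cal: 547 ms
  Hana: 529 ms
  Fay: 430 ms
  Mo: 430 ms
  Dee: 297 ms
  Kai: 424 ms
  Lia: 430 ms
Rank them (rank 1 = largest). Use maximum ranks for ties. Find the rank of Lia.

Sorted (descending): 547, 529, 430, 430, 430, 424, 365, 297
The 3 values of 430 occupy positions 3–5 → each gets rank 5.
Lia has value 430 ms → rank 5.

5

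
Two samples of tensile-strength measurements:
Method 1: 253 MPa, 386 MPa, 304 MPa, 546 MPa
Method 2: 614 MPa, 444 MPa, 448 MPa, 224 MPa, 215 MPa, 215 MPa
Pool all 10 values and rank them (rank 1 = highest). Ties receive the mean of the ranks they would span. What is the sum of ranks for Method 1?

20

Sorted (descending): 614, 546, 448, 444, 386, 304, 253, 224, 215, 215
The 2 values of 215 occupy positions 9–10 → average rank (9+10)/2 = 9.5.
Method 1 values → pooled ranks: 253→7, 386→5, 304→6, 546→2
Rank sum = 7 + 5 + 6 + 2 = 20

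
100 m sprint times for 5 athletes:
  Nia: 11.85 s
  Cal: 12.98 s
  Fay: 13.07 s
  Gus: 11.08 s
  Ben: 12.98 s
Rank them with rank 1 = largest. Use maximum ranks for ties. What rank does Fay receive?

Sorted (descending): 13.07, 12.98, 12.98, 11.85, 11.08
The 2 values of 12.98 occupy positions 2–3 → each gets rank 3.
Fay has value 13.07 s → rank 1.

1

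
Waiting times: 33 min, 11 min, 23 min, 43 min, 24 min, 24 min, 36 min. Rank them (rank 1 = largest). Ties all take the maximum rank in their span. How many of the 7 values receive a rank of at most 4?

Sorted (descending): 43, 36, 33, 24, 24, 23, 11
The 2 values of 24 occupy positions 4–5 → each gets rank 5.
Ranks ≤ 4: {1, 2, 3} → 3 values.

3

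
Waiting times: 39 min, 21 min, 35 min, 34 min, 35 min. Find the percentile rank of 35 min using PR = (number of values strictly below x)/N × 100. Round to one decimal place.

40.0

N = 5.
Strictly below 35: 2. Equal to 35: 2.
PR = 2/5 × 100 = 40.0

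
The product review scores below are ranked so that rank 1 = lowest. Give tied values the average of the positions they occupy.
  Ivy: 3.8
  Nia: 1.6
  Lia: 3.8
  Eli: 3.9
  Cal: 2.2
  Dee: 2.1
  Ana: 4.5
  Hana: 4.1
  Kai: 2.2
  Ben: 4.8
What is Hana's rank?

8

Sorted (ascending): 1.6, 2.1, 2.2, 2.2, 3.8, 3.8, 3.9, 4.1, 4.5, 4.8
The 2 values of 2.2 occupy positions 3–4 → average rank (3+4)/2 = 3.5.
The 2 values of 3.8 occupy positions 5–6 → average rank (5+6)/2 = 5.5.
Hana has value 4.1 → rank 8.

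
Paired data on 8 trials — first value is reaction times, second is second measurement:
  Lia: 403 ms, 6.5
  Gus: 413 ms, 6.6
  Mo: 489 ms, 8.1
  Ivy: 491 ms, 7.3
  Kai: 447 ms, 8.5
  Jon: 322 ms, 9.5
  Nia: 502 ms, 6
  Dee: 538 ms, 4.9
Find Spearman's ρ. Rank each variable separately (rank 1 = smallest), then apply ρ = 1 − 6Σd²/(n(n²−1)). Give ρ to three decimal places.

Ranks of variable 1: 2, 3, 5, 6, 4, 1, 7, 8
Ranks of variable 2: 3, 4, 6, 5, 7, 8, 2, 1
d = r₁ − r₂: -1, -1, -1, 1, -3, -7, 5, 7
d²: 1, 1, 1, 1, 9, 49, 25, 49; Σd² = 136
ρ = 1 − 6·136/(8·63) = 1 − 816/504 = -0.619

-0.619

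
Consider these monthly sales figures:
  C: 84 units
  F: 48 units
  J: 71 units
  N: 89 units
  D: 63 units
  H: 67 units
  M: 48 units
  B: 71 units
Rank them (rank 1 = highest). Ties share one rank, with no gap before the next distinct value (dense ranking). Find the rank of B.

3

Sorted (descending): 89, 84, 71, 71, 67, 63, 48, 48
The 2 values of 71 share dense rank 3.
The 2 values of 48 share dense rank 6.
Remaining distinct values take the next consecutive integers.
B has value 71 units → rank 3.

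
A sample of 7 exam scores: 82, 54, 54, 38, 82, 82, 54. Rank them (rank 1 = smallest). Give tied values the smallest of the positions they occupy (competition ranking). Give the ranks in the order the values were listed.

5, 2, 2, 1, 5, 5, 2

Sorted (ascending): 38, 54, 54, 54, 82, 82, 82
The 3 values of 54 occupy positions 2–4 → each gets rank 2.
The 3 values of 82 occupy positions 5–7 → each gets rank 5.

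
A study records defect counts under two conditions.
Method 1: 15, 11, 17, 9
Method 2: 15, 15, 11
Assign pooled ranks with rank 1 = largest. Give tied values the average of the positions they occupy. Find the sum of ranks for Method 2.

11.5

Sorted (descending): 17, 15, 15, 15, 11, 11, 9
The 3 values of 15 occupy positions 2–4 → average rank 3.
The 2 values of 11 occupy positions 5–6 → average rank (5+6)/2 = 5.5.
Method 2 values → pooled ranks: 15→3, 15→3, 11→5.5
Rank sum = 3 + 3 + 5.5 = 11.5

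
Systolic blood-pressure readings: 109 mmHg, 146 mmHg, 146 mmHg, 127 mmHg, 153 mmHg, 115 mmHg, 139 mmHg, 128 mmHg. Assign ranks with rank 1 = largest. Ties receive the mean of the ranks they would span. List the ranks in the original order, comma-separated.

8, 2.5, 2.5, 6, 1, 7, 4, 5

Sorted (descending): 153, 146, 146, 139, 128, 127, 115, 109
The 2 values of 146 occupy positions 2–3 → average rank (2+3)/2 = 2.5.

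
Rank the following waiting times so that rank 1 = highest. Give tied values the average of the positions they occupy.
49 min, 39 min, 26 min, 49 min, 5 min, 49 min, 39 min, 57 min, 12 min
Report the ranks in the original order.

3, 5.5, 7, 3, 9, 3, 5.5, 1, 8

Sorted (descending): 57, 49, 49, 49, 39, 39, 26, 12, 5
The 3 values of 49 occupy positions 2–4 → average rank 3.
The 2 values of 39 occupy positions 5–6 → average rank (5+6)/2 = 5.5.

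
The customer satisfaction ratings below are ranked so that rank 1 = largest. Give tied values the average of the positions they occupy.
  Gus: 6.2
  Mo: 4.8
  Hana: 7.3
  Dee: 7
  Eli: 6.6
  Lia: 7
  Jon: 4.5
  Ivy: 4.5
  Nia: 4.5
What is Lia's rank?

2.5

Sorted (descending): 7.3, 7, 7, 6.6, 6.2, 4.8, 4.5, 4.5, 4.5
The 2 values of 7 occupy positions 2–3 → average rank (2+3)/2 = 2.5.
The 3 values of 4.5 occupy positions 7–9 → average rank 8.
Lia has value 7 → rank 2.5.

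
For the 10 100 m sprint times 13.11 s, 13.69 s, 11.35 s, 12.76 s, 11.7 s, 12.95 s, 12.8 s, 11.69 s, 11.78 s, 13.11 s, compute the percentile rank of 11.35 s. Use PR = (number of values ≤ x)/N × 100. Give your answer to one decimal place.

N = 10.
Strictly below 11.35: 0. Equal to 11.35: 1.
PR = 1/10 × 100 = 10.0

10.0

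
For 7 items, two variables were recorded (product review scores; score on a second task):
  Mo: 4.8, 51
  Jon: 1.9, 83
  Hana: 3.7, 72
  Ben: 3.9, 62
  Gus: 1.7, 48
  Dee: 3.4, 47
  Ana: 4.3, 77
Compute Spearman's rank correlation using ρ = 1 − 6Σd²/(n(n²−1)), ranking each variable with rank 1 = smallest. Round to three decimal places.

0.143

Ranks of variable 1: 7, 2, 4, 5, 1, 3, 6
Ranks of variable 2: 3, 7, 5, 4, 2, 1, 6
d = r₁ − r₂: 4, -5, -1, 1, -1, 2, 0
d²: 16, 25, 1, 1, 1, 4, 0; Σd² = 48
ρ = 1 − 6·48/(7·48) = 1 − 288/336 = 0.143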